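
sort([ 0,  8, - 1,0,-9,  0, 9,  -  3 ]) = [-9,-3 , - 1,  0,0, 0 , 8, 9]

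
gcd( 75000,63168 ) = 24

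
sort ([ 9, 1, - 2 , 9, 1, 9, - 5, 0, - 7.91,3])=[ - 7.91,-5,-2,0, 1,1,3,9, 9 , 9]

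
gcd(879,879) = 879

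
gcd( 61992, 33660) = 36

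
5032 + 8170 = 13202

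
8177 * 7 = 57239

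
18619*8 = 148952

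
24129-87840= - 63711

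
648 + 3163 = 3811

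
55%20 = 15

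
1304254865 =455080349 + 849174516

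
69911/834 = 69911/834 = 83.83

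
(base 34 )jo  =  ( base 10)670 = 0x29E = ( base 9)824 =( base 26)PK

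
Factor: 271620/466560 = 503/864= 2^( - 5) * 3^( -3 )*503^1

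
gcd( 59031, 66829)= 7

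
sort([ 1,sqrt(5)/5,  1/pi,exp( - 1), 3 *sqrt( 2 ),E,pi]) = [ 1/pi,exp(  -  1 ) , sqrt(5 )/5,1,E,pi,3* sqrt( 2 )] 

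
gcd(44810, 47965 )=5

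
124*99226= 12304024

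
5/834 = 5/834  =  0.01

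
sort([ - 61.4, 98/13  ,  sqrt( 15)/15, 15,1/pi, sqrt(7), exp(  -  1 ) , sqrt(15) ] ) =[-61.4, sqrt( 15) /15,  1/pi,exp( - 1),sqrt( 7), sqrt ( 15),98/13, 15] 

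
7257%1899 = 1560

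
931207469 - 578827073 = 352380396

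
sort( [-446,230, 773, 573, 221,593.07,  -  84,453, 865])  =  [ - 446,  -  84, 221,230, 453,573, 593.07, 773,865] 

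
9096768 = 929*9792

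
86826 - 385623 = -298797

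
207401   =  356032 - 148631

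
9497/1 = 9497=9497.00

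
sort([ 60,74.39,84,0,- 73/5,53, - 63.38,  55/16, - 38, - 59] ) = [ - 63.38, - 59, - 38, - 73/5,0,55/16, 53,  60,74.39,84]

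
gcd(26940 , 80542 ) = 2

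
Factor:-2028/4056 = -2^( - 1) = - 1/2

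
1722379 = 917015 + 805364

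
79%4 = 3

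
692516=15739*44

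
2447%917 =613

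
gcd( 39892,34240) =4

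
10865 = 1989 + 8876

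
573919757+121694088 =695613845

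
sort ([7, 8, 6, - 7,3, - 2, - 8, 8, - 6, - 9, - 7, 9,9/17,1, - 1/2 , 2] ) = [- 9, - 8,- 7,- 7, - 6, -2, -1/2,  9/17 , 1, 2, 3, 6,  7, 8, 8,  9]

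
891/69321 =297/23107 = 0.01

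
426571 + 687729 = 1114300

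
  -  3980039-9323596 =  - 13303635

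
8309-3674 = 4635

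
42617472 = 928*45924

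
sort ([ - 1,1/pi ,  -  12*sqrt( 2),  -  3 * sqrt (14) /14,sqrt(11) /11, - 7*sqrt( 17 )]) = [ - 7*sqrt ( 17 ), - 12*sqrt( 2), - 1, - 3*sqrt( 14 )/14,  sqrt (11 ) /11, 1/pi ] 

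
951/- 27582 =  - 317/9194 = -0.03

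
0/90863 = 0 = 0.00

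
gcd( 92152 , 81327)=1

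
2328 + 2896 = 5224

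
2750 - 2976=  - 226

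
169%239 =169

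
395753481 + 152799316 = 548552797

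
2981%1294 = 393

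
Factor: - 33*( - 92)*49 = 148764 =2^2*3^1*7^2*11^1*23^1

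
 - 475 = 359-834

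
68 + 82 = 150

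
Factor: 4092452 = 2^2*7^1*13^1*11243^1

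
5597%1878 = 1841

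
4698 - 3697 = 1001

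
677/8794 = 677/8794 = 0.08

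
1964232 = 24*81843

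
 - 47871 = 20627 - 68498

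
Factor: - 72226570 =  - 2^1*5^1*13^1*555589^1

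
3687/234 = 1229/78=15.76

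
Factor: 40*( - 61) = -2440 = - 2^3*5^1*61^1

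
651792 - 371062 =280730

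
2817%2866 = 2817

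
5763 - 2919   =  2844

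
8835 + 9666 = 18501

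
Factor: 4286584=2^3*17^1*43^1*733^1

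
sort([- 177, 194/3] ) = [ - 177,194/3 ] 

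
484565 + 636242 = 1120807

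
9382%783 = 769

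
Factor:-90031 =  - 90031^1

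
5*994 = 4970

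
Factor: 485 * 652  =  2^2*5^1*97^1*163^1 =316220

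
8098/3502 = 4049/1751=2.31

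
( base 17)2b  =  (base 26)1J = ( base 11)41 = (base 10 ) 45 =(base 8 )55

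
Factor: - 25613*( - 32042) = 2^1*7^1*37^1*433^1*3659^1 = 820691746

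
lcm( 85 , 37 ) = 3145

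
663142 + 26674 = 689816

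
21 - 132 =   -  111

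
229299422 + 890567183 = 1119866605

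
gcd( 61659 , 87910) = 1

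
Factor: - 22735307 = -7^1*17^1*31^1*6163^1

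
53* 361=19133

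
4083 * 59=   240897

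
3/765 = 1/255  =  0.00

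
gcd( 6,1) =1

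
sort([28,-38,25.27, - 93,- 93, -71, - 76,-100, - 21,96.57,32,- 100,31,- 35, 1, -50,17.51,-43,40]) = [  -  100, - 100, - 93,-93, - 76,  -  71, - 50,  -  43, - 38,-35,  -  21,1,17.51 , 25.27, 28,31, 32, 40,96.57] 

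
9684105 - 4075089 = 5609016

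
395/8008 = 395/8008 = 0.05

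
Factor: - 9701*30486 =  - 295744686 = - 2^1* 3^1*89^1*109^1*5081^1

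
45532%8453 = 3267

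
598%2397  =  598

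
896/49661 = 896/49661 =0.02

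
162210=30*5407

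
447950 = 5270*85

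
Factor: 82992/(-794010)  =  - 2^3*5^ (-1)*13^1*199^(-1 )=- 104/995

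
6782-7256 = -474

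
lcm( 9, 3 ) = 9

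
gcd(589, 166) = 1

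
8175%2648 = 231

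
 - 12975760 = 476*(-27260) 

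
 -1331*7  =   - 9317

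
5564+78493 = 84057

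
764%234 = 62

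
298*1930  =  575140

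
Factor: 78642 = 2^1*3^2* 17^1*257^1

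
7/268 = 7/268 = 0.03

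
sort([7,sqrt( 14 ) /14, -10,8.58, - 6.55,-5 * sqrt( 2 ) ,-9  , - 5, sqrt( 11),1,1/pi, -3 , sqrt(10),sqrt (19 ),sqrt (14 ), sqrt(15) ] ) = [-10,-9, -5*sqrt ( 2 ), - 6.55, - 5, - 3,sqrt(14) /14,1/pi,1, sqrt(10 ),  sqrt( 11),sqrt ( 14),sqrt(15 ), sqrt(19),7,8.58]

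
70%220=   70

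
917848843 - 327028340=590820503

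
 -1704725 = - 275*6199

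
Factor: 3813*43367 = 165358371 = 3^1*17^1 * 31^1*41^1*2551^1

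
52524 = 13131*4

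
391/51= 7+2/3= 7.67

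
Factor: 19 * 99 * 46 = 86526 = 2^1*3^2*11^1 * 19^1*23^1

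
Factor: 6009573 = 3^1*2003191^1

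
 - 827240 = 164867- 992107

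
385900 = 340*1135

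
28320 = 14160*2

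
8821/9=980+1/9 = 980.11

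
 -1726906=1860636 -3587542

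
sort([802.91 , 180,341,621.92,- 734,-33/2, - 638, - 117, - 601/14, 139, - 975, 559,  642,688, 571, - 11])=[ -975,-734,  -  638, - 117, - 601/14, - 33/2, - 11, 139,180,341,559, 571,621.92, 642, 688,802.91]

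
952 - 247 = 705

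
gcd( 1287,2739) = 33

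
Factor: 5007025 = 5^2*37^1*5413^1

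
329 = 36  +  293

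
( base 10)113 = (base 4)1301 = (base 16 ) 71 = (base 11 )a3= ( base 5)423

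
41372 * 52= 2151344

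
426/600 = 71/100 = 0.71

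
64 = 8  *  8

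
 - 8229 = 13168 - 21397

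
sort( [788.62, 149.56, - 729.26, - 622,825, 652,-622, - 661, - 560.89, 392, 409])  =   [  -  729.26, - 661,-622, - 622, - 560.89, 149.56, 392 , 409,  652,788.62, 825]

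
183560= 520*353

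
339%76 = 35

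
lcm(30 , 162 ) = 810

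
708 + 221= 929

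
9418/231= 40 + 178/231  =  40.77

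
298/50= 149/25 = 5.96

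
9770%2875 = 1145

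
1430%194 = 72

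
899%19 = 6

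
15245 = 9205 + 6040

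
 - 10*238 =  - 2380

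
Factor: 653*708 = 2^2 *3^1 * 59^1*653^1 =462324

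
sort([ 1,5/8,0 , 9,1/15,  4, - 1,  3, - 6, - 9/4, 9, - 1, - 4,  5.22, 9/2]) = [-6,-4,-9/4 , - 1, - 1,0, 1/15,  5/8, 1, 3, 4,  9/2, 5.22,9, 9]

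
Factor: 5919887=19^1*173^1*1801^1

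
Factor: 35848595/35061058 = 2^( - 1)*5^1* 29^( - 1)*157^1*227^(- 1 )*2663^( - 1)*45667^1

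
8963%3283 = 2397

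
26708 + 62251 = 88959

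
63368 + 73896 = 137264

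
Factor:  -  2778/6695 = -2^1*3^1*5^( - 1)*13^( - 1 ) * 103^( - 1 )* 463^1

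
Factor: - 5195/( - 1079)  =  5^1*13^(-1)*83^( - 1)*1039^1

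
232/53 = 232/53 = 4.38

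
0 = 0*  317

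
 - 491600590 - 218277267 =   -  709877857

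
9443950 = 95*99410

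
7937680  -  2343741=5593939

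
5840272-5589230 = 251042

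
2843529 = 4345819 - 1502290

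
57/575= 57/575 = 0.10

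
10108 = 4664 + 5444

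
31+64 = 95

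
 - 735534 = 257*( - 2862 ) 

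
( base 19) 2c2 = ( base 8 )1670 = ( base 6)4224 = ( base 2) 1110111000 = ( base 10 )952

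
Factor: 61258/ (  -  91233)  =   - 562/837 = -2^1 * 3^( - 3) * 31^( - 1 ) * 281^1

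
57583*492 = 28330836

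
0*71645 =0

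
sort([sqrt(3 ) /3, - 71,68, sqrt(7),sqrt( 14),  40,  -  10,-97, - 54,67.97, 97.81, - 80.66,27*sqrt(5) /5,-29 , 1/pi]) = [-97,-80.66, - 71 , - 54, - 29 ,  -  10 , 1/pi,sqrt(3)/3,sqrt(7 ),sqrt ( 14 ) , 27*sqrt (5 )/5 , 40, 67.97,68,97.81]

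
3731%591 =185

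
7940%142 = 130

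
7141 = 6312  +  829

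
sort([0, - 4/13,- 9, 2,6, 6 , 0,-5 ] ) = [- 9,-5, - 4/13, 0,0 , 2,6, 6 ] 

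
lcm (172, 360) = 15480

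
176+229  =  405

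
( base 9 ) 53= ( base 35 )1D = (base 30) 1i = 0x30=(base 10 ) 48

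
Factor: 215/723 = 3^(-1 )*5^1*43^1*241^(-1 )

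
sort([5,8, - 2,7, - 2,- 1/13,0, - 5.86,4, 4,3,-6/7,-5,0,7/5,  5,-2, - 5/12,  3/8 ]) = [ - 5.86, -5, - 2, - 2, -2, - 6/7,- 5/12,-1/13,0,0,3/8,7/5,3,4, 4,5,5,7, 8 ] 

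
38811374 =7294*5321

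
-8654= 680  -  9334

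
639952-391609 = 248343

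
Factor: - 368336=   -2^4*23021^1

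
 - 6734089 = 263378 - 6997467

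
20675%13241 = 7434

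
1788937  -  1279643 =509294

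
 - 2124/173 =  - 13 + 125/173  =  - 12.28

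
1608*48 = 77184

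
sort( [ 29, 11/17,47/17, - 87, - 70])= [ - 87,-70  ,  11/17,47/17,29]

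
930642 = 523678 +406964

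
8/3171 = 8/3171= 0.00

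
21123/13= 1624  +  11/13  =  1624.85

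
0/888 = 0 = 0.00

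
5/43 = 5/43 = 0.12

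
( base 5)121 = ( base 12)30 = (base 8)44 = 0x24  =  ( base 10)36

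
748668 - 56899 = 691769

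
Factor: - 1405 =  -5^1*281^1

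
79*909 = 71811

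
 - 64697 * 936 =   -  60556392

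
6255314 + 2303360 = 8558674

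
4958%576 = 350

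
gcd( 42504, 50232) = 3864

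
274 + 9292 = 9566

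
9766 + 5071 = 14837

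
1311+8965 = 10276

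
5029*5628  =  28303212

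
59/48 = 59/48  =  1.23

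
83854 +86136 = 169990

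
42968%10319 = 1692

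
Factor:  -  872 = -2^3*109^1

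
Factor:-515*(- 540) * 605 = 168250500= 2^2*3^3*5^3*11^2*103^1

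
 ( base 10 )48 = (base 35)1D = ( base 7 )66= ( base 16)30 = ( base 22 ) 24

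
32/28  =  8/7 = 1.14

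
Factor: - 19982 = -2^1*97^1 * 103^1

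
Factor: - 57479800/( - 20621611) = 2^3*5^2*7^1*53^( - 1 )*607^ ( - 1 )*641^( - 1)* 41057^1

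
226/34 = 113/17 = 6.65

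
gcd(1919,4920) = 1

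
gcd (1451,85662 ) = 1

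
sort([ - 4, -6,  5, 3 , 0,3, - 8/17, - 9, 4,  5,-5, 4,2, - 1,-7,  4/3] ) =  [ - 9,-7,-6, - 5,- 4, - 1,-8/17, 0,  4/3,  2,3, 3, 4,4,5,5 ]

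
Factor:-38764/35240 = - 2^( - 1 )*5^(-1)*11^1 = -11/10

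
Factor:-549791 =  - 11^1*151^1*331^1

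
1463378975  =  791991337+671387638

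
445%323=122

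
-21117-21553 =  - 42670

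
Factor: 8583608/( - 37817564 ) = -2^1*11^1*103^1*947^1 * 1237^( - 1)* 7643^ ( - 1) = - 2145902/9454391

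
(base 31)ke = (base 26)oa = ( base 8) 1172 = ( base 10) 634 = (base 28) mi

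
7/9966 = 7/9966=0.00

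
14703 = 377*39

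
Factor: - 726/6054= - 11^2 *1009^( - 1 ) = - 121/1009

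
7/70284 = 7/70284 = 0.00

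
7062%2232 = 366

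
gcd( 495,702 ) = 9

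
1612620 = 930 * 1734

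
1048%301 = 145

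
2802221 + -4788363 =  - 1986142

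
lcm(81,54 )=162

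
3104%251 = 92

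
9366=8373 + 993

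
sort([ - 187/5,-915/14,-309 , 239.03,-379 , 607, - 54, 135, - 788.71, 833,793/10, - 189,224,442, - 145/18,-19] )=[ - 788.71, - 379,-309, - 189, - 915/14, - 54, - 187/5 , - 19, - 145/18,793/10, 135 , 224,239.03, 442,607, 833]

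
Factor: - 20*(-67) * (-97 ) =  - 129980 = -2^2*5^1*67^1*97^1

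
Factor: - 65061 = - 3^2*7229^1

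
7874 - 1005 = 6869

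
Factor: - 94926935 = -5^1*18985387^1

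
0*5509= 0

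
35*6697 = 234395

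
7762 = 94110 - 86348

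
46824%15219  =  1167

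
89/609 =89/609 =0.15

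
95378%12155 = 10293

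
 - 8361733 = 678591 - 9040324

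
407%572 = 407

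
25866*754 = 19502964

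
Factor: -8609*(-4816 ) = 41460944 = 2^4*7^1 * 43^1 *8609^1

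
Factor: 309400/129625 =728/305=2^3*5^( - 1 )*7^1 * 13^1*61^( - 1) 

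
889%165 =64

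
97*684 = 66348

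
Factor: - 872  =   - 2^3*109^1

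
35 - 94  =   - 59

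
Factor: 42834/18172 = 2^ ( - 1 )*3^1 * 7^(-1) * 11^1 = 33/14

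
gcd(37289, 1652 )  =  7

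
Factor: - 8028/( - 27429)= 12/41 = 2^2*3^1*41^( - 1) 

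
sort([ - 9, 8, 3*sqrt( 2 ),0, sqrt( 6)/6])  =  [ - 9,0,sqrt( 6) /6, 3*sqrt (2),  8]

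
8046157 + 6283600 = 14329757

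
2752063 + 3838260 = 6590323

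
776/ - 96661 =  - 776/96661 = - 0.01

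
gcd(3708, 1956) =12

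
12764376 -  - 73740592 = 86504968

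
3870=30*129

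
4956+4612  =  9568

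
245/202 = 245/202 = 1.21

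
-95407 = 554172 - 649579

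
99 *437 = 43263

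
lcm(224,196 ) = 1568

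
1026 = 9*114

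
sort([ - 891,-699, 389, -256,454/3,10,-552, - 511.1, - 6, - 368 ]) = [ - 891, - 699, -552, - 511.1, - 368, - 256, - 6,10, 454/3 , 389] 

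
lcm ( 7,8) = 56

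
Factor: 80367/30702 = 2^( - 1)*17^( - 1)* 89^1 = 89/34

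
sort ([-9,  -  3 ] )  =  [ - 9, - 3 ]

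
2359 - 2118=241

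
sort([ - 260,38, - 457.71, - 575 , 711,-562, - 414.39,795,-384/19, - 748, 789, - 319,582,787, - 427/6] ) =[ - 748, - 575, - 562, -457.71, - 414.39 , - 319,- 260, - 427/6, - 384/19, 38, 582 , 711,787, 789, 795 ] 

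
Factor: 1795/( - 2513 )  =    -  5/7  =  - 5^1*7^ ( - 1)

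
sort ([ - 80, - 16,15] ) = [ - 80, - 16,  15 ]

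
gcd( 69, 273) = 3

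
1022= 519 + 503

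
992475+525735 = 1518210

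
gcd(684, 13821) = 3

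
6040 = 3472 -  - 2568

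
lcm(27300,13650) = 27300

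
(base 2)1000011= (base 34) 1X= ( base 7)124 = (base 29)29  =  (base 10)67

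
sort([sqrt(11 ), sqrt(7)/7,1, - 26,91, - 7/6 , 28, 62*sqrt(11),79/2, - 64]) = [-64, - 26,- 7/6  ,  sqrt(7 )/7,1,sqrt ( 11 ),28,  79/2, 91, 62*sqrt( 11)]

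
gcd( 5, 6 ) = 1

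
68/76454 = 34/38227 = 0.00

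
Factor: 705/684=235/228 =2^( - 2) * 3^(  -  1 )*5^1*19^( - 1)*47^1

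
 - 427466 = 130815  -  558281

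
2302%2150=152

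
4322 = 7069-2747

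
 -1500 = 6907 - 8407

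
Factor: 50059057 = 50059057^1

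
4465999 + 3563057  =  8029056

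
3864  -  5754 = - 1890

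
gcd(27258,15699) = 3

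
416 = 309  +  107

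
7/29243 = 7/29243=0.00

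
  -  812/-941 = 812/941 = 0.86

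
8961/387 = 2987/129 = 23.16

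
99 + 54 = 153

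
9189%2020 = 1109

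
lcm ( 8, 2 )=8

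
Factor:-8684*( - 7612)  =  2^4 * 11^1*13^1*167^1 * 173^1= 66102608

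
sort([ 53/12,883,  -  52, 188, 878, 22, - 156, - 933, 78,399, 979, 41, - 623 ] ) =[ -933, - 623,  -  156, - 52,53/12,22,41 , 78, 188 , 399, 878, 883, 979 ]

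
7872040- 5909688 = 1962352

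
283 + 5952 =6235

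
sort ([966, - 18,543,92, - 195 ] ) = [- 195, - 18, 92, 543,966]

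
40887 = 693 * 59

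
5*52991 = 264955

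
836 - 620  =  216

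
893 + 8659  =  9552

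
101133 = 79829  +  21304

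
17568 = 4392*4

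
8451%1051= 43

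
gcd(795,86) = 1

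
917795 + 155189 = 1072984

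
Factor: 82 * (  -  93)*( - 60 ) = 457560 = 2^3 * 3^2*5^1*31^1*41^1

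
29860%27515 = 2345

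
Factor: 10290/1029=10 = 2^1*5^1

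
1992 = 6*332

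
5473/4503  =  5473/4503 = 1.22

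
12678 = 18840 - 6162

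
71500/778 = 35750/389 = 91.90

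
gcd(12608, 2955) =197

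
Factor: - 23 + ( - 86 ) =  - 109 = -109^1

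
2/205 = 2/205  =  0.01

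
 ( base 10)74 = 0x4a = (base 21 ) 3B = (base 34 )26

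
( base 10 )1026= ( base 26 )1DC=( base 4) 100002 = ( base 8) 2002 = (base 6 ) 4430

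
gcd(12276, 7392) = 132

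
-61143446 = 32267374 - 93410820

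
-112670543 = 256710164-369380707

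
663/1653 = 221/551 = 0.40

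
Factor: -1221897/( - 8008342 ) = 2^( - 1 )* 3^1*193^ ( - 1) * 20747^( - 1 )*407299^1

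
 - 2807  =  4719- 7526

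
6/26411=6/26411 =0.00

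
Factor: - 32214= - 2^1*3^1 * 7^1*13^1*59^1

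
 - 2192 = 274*( - 8 ) 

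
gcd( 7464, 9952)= 2488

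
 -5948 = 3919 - 9867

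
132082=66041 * 2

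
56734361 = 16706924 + 40027437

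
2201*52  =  114452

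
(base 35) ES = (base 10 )518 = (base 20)15i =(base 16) 206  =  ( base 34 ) f8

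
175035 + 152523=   327558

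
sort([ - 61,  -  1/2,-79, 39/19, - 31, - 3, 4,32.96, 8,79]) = [ - 79,-61, - 31, - 3, - 1/2,39/19, 4, 8, 32.96 , 79]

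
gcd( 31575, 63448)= 1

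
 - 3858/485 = -8 + 22/485 =-7.95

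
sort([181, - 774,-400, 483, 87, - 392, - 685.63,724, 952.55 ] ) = [-774, - 685.63,-400,-392,87,  181,483,724, 952.55]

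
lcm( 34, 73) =2482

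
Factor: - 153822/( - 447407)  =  2^1 * 3^1*31^1*541^( - 1 )  =  186/541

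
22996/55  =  22996/55 = 418.11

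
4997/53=94 + 15/53 = 94.28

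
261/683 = 261/683 = 0.38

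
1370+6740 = 8110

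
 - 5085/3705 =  - 339/247 = - 1.37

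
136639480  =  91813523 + 44825957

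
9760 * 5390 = 52606400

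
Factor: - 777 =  - 3^1*7^1*37^1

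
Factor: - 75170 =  - 2^1*5^1* 7517^1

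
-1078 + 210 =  - 868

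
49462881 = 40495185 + 8967696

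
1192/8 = 149=149.00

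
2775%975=825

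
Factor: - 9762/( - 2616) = 1627/436 = 2^(-2)*109^ ( - 1)*1627^1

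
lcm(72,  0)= 0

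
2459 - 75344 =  - 72885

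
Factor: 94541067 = 3^3*83^1 * 42187^1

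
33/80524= 33/80524 = 0.00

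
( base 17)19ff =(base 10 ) 7784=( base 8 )17150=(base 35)6CE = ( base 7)31460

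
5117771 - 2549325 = 2568446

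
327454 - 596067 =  - 268613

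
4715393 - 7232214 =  - 2516821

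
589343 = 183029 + 406314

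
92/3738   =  46/1869 = 0.02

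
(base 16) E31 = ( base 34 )34t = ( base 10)3633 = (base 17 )C9C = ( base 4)320301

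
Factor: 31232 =2^9*61^1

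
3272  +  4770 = 8042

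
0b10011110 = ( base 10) 158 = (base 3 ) 12212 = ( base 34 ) 4m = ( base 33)4Q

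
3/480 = 1/160 = 0.01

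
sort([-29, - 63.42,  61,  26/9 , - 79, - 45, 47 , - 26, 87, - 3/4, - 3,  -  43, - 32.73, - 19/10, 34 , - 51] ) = [ - 79,-63.42, - 51, - 45, - 43, -32.73, - 29, - 26, - 3, - 19/10, - 3/4,26/9,34 , 47,  61, 87]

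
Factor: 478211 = 19^1 * 25169^1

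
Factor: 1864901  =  1864901^1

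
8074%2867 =2340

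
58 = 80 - 22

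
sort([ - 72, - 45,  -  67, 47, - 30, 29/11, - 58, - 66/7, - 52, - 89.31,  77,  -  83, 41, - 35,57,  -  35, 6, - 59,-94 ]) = [ - 94,-89.31, - 83, -72 , - 67, - 59, - 58, - 52, -45,-35,-35, - 30, - 66/7 , 29/11,6, 41,47, 57 , 77]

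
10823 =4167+6656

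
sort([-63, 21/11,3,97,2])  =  [ - 63,21/11,2, 3,97] 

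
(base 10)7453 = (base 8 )16435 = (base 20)icd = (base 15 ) 231D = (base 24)CMD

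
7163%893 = 19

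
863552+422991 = 1286543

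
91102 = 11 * 8282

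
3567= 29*123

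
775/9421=775/9421 = 0.08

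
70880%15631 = 8356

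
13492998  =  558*24181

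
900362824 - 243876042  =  656486782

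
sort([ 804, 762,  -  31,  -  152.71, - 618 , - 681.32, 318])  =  [  -  681.32, - 618, - 152.71 , - 31, 318,  762,804] 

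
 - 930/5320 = -93/532 = -0.17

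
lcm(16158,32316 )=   32316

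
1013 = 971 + 42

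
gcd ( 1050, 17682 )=42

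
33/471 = 11/157 =0.07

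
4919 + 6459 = 11378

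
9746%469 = 366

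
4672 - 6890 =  - 2218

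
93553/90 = 1039 + 43/90 = 1039.48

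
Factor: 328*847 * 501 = 139185816= 2^3*3^1 * 7^1*11^2*41^1*167^1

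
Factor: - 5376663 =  - 3^2*597407^1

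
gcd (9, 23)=1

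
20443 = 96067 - 75624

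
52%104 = 52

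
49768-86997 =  - 37229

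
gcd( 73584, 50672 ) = 16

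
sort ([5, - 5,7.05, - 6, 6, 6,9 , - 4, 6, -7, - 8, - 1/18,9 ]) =[  -  8, - 7,-6, - 5, - 4, - 1/18,  5, 6, 6 , 6,7.05,9,9]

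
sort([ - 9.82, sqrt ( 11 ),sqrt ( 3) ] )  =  [ - 9.82,sqrt( 3),sqrt(11) ]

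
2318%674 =296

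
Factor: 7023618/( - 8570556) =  - 2^( - 1 )*7^1*17^1*1093^1*79357^ ( - 1 ) = -130067/158714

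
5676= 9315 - 3639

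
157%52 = 1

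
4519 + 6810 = 11329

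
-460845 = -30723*15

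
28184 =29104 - 920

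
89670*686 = 61513620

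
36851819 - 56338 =36795481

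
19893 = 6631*3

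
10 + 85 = 95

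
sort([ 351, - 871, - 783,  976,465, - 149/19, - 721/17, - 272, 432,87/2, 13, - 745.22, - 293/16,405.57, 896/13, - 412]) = [-871,- 783, - 745.22,  -  412, - 272, - 721/17,-293/16 , - 149/19,13 , 87/2,896/13,351, 405.57,432,465,976]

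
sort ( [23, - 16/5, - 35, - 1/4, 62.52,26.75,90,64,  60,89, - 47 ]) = [ - 47, - 35 ,  -  16/5,- 1/4,  23 , 26.75,60, 62.52,64,  89 , 90 ] 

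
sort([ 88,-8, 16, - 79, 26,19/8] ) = [ - 79,  -  8, 19/8,16,26,  88] 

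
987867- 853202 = 134665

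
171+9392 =9563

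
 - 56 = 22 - 78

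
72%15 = 12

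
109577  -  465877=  - 356300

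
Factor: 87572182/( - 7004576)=  -  2^( - 4)*71^ ( - 1)*97^1*587^1*769^1  *  3083^( - 1)= - 43786091/3502288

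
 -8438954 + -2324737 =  - 10763691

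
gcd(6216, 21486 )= 6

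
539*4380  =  2360820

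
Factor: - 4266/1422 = - 3= - 3^1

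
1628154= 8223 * 198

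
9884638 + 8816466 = 18701104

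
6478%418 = 208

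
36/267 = 12/89= 0.13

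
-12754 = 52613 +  - 65367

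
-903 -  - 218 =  - 685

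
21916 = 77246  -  55330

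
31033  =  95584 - 64551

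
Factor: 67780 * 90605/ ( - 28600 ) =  - 61412069/286 = - 2^( - 1)* 11^( - 1)*13^( - 1 )*3389^1*18121^1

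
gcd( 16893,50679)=16893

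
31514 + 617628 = 649142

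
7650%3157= 1336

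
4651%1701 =1249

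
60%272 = 60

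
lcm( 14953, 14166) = 269154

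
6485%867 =416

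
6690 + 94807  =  101497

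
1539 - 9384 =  - 7845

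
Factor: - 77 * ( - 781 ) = 7^1*11^2* 71^1 = 60137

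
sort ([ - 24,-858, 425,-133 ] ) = [ - 858, - 133, - 24, 425 ]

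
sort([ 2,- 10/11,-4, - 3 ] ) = [ - 4, - 3, - 10/11,2] 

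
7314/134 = 54+39/67 = 54.58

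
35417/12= 35417/12= 2951.42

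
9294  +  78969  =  88263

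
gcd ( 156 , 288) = 12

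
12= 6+6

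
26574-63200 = -36626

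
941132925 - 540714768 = 400418157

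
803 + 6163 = 6966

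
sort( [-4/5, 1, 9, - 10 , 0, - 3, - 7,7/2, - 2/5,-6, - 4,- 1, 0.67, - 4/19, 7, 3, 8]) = [ - 10,  -  7, - 6, - 4, - 3, - 1, - 4/5, - 2/5 ,-4/19, 0, 0.67, 1,3 , 7/2,7, 8,9 ]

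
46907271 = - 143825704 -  - 190732975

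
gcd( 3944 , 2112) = 8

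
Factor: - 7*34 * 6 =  - 1428=- 2^2*3^1*7^1*17^1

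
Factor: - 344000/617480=-200/359=- 2^3*5^2 * 359^(-1)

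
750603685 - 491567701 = 259035984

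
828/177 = 4 + 40/59 = 4.68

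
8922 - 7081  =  1841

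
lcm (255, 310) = 15810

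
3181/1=3181 = 3181.00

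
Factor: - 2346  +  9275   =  6929 = 13^2*41^1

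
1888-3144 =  - 1256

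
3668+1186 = 4854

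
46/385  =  46/385= 0.12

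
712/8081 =712/8081=0.09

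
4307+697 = 5004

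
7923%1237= 501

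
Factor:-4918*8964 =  - 2^3*3^3*83^1 * 2459^1 = -  44084952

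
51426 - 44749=6677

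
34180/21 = 1627+13/21 = 1627.62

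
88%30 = 28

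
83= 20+63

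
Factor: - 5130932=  - 2^2*23^1*43^1*1297^1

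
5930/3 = 1976 + 2/3 = 1976.67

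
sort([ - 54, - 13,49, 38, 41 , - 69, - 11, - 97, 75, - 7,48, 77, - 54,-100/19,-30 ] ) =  [ - 97,  -  69 ,-54,  -  54,  -  30, - 13,  -  11, - 7, - 100/19, 38, 41, 48, 49,75, 77 ] 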